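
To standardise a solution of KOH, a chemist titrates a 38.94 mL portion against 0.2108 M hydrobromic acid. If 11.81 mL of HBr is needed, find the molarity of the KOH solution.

n(HBr) delivered = 0.2108 x 0.01181 = 0.002490 mol.
For a 1:1 reaction, n(KOH) = 0.002490 mol.
[KOH] = 0.002490 mol / 0.03894 L = 0.0639 M.

0.0639 M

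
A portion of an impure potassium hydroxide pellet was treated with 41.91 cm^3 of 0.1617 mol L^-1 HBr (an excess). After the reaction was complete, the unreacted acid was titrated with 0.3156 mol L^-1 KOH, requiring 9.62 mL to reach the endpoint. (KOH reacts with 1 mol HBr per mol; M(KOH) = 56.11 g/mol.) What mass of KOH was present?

Total n(HBr) added = 0.1617 x 0.04191 = 0.006777 mol.
n(KOH) used = 0.3156 x 0.009620 = 0.003036 mol, which equals the excess n(HBr).
So n(HBr) consumed by the sample = 0.006777 - 0.003036 = 0.003741 mol.
n(KOH) = 0.003741 / 1 = 0.003741 mol.
mass = 0.003741 mol x 56.11 g/mol = 0.210 g.

0.210 g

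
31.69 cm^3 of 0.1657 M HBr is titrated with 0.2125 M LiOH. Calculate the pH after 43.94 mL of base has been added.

12.73

n(acid) = 0.1657 x 0.03169 = 0.005251 mol; n(LiOH) added = 0.2125 x 0.04394 = 0.009337 mol.
Base is in excess by 0.009337 - 0.005251 = 0.004086 mol in a total volume of 0.07563 L.
[OH^-] = 0.004086/0.07563 = 0.05403 M, so pOH = 1.27 and pH = 14.00 - 1.27 = 12.73.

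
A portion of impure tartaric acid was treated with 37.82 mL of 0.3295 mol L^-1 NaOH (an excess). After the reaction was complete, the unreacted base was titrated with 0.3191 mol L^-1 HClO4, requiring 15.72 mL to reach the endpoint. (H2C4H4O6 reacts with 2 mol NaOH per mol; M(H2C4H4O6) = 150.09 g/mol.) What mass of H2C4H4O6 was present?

0.559 g

Total n(NaOH) added = 0.3295 x 0.03782 = 0.01246 mol.
n(HClO4) used = 0.3191 x 0.01572 = 0.005016 mol, which equals the excess n(NaOH).
So n(NaOH) consumed by the sample = 0.01246 - 0.005016 = 0.007445 mol.
n(H2C4H4O6) = 0.007445 / 2 = 0.003723 mol.
mass = 0.003723 mol x 150.09 g/mol = 0.559 g.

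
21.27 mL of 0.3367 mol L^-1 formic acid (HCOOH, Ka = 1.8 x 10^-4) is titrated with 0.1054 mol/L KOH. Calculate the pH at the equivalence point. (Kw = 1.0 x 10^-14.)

n(HCOOH) = 0.3367 x 0.02127 = 0.007162 mol; V(KOH) at equivalence = 0.007162/0.1054 = 0.06795 L.
At equivalence all the acid is converted to HCOO-; total volume = 0.02127 + 0.06795 = 0.08922 L, so [HCOO-] = 0.007162/0.08922 = 0.08027 M.
Kb = Kw/Ka = 1.0e-14 / 1.8 x 10^-4 = 5.56e-11.
[OH^-] = sqrt(Kb x [HCOO-]) = sqrt(5.56e-11 x 0.08027) = 2.11e-6 M.
pOH = 5.68, so pH = 14.00 - 5.68 = 8.32.

8.32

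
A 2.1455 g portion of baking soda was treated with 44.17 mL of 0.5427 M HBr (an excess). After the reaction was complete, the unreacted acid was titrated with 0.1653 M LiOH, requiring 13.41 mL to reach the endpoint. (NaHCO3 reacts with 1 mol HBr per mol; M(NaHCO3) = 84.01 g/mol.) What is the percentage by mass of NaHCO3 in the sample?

Total n(HBr) added = 0.5427 x 0.04417 = 0.02397 mol.
n(LiOH) used = 0.1653 x 0.01341 = 0.002217 mol, which equals the excess n(HBr).
So n(HBr) consumed by the sample = 0.02397 - 0.002217 = 0.02175 mol.
n(NaHCO3) = 0.02175 / 1 = 0.02175 mol.
mass NaHCO3 = 0.02175 x 84.01 = 1.828 g, so %NaHCO3 = 1.828/2.1455 x 100 = 85.2%.

85.2%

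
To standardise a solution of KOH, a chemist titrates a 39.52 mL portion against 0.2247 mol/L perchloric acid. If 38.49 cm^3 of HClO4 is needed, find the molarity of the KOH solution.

n(HClO4) delivered = 0.2247 x 0.03849 = 0.008649 mol.
For a 1:1 reaction, n(KOH) = 0.008649 mol.
[KOH] = 0.008649 mol / 0.03952 L = 0.219 M.

0.219 M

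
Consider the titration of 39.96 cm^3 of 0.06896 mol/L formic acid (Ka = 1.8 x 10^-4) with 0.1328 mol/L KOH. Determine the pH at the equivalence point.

8.20

n(HCOOH) = 0.06896 x 0.03996 = 0.002756 mol; V(KOH) at equivalence = 0.002756/0.1328 = 0.02075 L.
At equivalence all the acid is converted to HCOO-; total volume = 0.03996 + 0.02075 = 0.06071 L, so [HCOO-] = 0.002756/0.06071 = 0.04539 M.
Kb = Kw/Ka = 1.0e-14 / 1.8 x 10^-4 = 5.56e-11.
[OH^-] = sqrt(Kb x [HCOO-]) = sqrt(5.56e-11 x 0.04539) = 1.59e-6 M.
pOH = 5.80, so pH = 14.00 - 5.80 = 8.20.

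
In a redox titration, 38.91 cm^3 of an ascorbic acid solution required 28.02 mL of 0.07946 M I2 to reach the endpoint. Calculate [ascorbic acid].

n(I2) = 0.07946 x 0.02802 = 0.002226 mol.
From the balanced equation, 1 mol I2 reacts with 1 mol ascorbic acid, so n(ascorbic acid) = 0.002226 x 1/1 = 0.002226 mol.
[ascorbic acid] = 0.002226 / 0.03891 L = 0.0572 M.

0.0572 M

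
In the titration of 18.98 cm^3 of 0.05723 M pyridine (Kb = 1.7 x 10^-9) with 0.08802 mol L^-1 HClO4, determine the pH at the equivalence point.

n(C5H5N) = 0.05723 x 0.01898 = 0.001086 mol; V(HClO4) at equivalence = 0.001086/0.08802 = 0.01234 L.
At equivalence the base is fully converted to C5H5NH+; total volume = 0.03132 L, so [C5H5NH+] = 0.001086/0.03132 = 0.03468 M.
Ka(C5H5NH+) = Kw/Kb = 1.0e-14 / 1.7 x 10^-9 = 5.88e-6.
[H^+] = sqrt(Ka x [C5H5NH+]) = sqrt(5.88e-6 x 0.03468) = 0.000452 M.
pH = -log(0.000452) = 3.35.

3.35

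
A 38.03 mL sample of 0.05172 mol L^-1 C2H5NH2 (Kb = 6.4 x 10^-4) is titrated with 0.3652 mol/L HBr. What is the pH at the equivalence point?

6.08

n(C2H5NH2) = 0.05172 x 0.03803 = 0.001967 mol; V(HBr) at equivalence = 0.001967/0.3652 = 0.005386 L.
At equivalence the base is fully converted to C2H5NH3+; total volume = 0.04342 L, so [C2H5NH3+] = 0.001967/0.04342 = 0.04530 M.
Ka(C2H5NH3+) = Kw/Kb = 1.0e-14 / 6.4 x 10^-4 = 1.56e-11.
[H^+] = sqrt(Ka x [C2H5NH3+]) = sqrt(1.56e-11 x 0.04530) = 8.41e-7 M.
pH = -log(8.41e-7) = 6.08.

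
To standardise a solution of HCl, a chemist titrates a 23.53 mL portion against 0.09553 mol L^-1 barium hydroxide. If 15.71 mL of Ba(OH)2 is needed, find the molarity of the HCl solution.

0.128 M

n(Ba(OH)2) delivered = 0.09553 x 0.01571 = 0.001501 mol.
The reaction is 2 HCl + 1 Ba(OH)2, so n(HCl) = 0.001501 x 2/1 = 0.003002 mol.
[HCl] = 0.003002 mol / 0.02353 L = 0.128 M.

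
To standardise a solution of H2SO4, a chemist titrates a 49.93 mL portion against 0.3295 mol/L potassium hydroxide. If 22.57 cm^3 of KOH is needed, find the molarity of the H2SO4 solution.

n(KOH) delivered = 0.3295 x 0.02257 = 0.007437 mol.
The reaction is 1 H2SO4 + 2 KOH, so n(H2SO4) = 0.007437 x 1/2 = 0.003718 mol.
[H2SO4] = 0.003718 mol / 0.04993 L = 0.0745 M.

0.0745 M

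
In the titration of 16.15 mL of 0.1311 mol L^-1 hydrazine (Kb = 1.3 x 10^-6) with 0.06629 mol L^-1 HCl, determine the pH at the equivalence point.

n(N2H4) = 0.1311 x 0.01615 = 0.002117 mol; V(HCl) at equivalence = 0.002117/0.06629 = 0.03194 L.
At equivalence the base is fully converted to N2H5+; total volume = 0.04809 L, so [N2H5+] = 0.002117/0.04809 = 0.04403 M.
Ka(N2H5+) = Kw/Kb = 1.0e-14 / 1.3 x 10^-6 = 7.69e-9.
[H^+] = sqrt(Ka x [N2H5+]) = sqrt(7.69e-9 x 0.04403) = 1.84e-5 M.
pH = -log(1.84e-5) = 4.74.

4.74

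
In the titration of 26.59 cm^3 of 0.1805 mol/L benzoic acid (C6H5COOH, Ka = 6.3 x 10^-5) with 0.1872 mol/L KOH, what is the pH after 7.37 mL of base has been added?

Initial n(C6H5COOH) = 0.1805 x 0.02659 = 0.004799 mol.
n(KOH) added = 0.1872 x 0.007370 = 0.001380 mol, converting that many moles of C6H5COOH to C6H5COO-.
Remaining n(C6H5COOH) = 0.003420 mol; n(C6H5COO-) = 0.001380 mol.
By Henderson-Hasselbalch, pH = pKa + log([A^-]/[HA]) = 4.20 + log(0.001380/0.003420) = 4.20 + (-0.39) = 3.81.

3.81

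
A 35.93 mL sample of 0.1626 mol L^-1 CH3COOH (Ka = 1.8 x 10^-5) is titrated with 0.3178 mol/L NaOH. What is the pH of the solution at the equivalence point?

8.89

n(CH3COOH) = 0.1626 x 0.03593 = 0.005842 mol; V(NaOH) at equivalence = 0.005842/0.3178 = 0.01838 L.
At equivalence all the acid is converted to CH3COO-; total volume = 0.03593 + 0.01838 = 0.05431 L, so [CH3COO-] = 0.005842/0.05431 = 0.1076 M.
Kb = Kw/Ka = 1.0e-14 / 1.8 x 10^-5 = 5.56e-10.
[OH^-] = sqrt(Kb x [CH3COO-]) = sqrt(5.56e-10 x 0.1076) = 7.73e-6 M.
pOH = 5.11, so pH = 14.00 - 5.11 = 8.89.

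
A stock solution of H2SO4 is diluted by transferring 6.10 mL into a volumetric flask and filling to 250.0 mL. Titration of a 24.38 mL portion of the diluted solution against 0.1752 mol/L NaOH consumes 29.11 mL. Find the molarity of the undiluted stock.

n(NaOH) = 0.1752 x 0.02911 = 0.005100 mol.
n(H2SO4) in the aliquot = 0.005100 x 1/2 = 0.002550 mol.
[diluted H2SO4] = 0.002550 / 0.02438 = 0.1046 M.
Dilution factor = 250.0/6.100 = 40.98, so [stock] = 0.1046 x 40.98 = 4.29 M.

4.29 M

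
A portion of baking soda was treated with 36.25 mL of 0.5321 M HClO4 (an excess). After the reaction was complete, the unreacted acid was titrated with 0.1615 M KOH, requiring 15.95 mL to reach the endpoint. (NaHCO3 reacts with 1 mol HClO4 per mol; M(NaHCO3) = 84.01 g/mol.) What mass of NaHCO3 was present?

Total n(HClO4) added = 0.5321 x 0.03625 = 0.01929 mol.
n(KOH) used = 0.1615 x 0.01595 = 0.002576 mol, which equals the excess n(HClO4).
So n(HClO4) consumed by the sample = 0.01929 - 0.002576 = 0.01671 mol.
n(NaHCO3) = 0.01671 / 1 = 0.01671 mol.
mass = 0.01671 mol x 84.01 g/mol = 1.40 g.

1.40 g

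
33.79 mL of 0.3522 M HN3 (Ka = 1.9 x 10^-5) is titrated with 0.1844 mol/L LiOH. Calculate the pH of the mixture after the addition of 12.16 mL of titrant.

Initial n(HN3) = 0.3522 x 0.03379 = 0.01190 mol.
n(LiOH) added = 0.1844 x 0.01216 = 0.002242 mol, converting that many moles of HN3 to N3-.
Remaining n(HN3) = 0.009659 mol; n(N3-) = 0.002242 mol.
By Henderson-Hasselbalch, pH = pKa + log([A^-]/[HA]) = 4.72 + log(0.002242/0.009659) = 4.72 + (-0.63) = 4.09.

4.09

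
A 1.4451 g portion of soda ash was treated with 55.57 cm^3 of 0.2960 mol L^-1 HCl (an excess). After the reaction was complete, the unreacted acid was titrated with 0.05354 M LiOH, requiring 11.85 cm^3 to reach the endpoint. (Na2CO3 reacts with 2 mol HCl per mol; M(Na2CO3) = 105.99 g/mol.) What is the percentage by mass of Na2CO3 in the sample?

Total n(HCl) added = 0.2960 x 0.05557 = 0.01645 mol.
n(LiOH) used = 0.05354 x 0.01185 = 0.0006344 mol, which equals the excess n(HCl).
So n(HCl) consumed by the sample = 0.01645 - 0.0006344 = 0.01581 mol.
n(Na2CO3) = 0.01581 / 2 = 0.007907 mol.
mass Na2CO3 = 0.007907 x 105.99 = 0.8381 g, so %Na2CO3 = 0.8381/1.4451 x 100 = 58.0%.

58.0%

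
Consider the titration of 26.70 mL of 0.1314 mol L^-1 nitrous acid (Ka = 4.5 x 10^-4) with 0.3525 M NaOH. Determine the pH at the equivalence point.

n(HNO2) = 0.1314 x 0.02670 = 0.003508 mol; V(NaOH) at equivalence = 0.003508/0.3525 = 0.009953 L.
At equivalence all the acid is converted to NO2-; total volume = 0.02670 + 0.009953 = 0.03665 L, so [NO2-] = 0.003508/0.03665 = 0.09572 M.
Kb = Kw/Ka = 1.0e-14 / 4.5 x 10^-4 = 2.22e-11.
[OH^-] = sqrt(Kb x [NO2-]) = sqrt(2.22e-11 x 0.09572) = 1.46e-6 M.
pOH = 5.84, so pH = 14.00 - 5.84 = 8.16.

8.16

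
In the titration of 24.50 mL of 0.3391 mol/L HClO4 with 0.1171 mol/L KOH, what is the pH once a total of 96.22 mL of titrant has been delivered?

12.39

n(acid) = 0.3391 x 0.02450 = 0.008308 mol; n(KOH) added = 0.1171 x 0.09622 = 0.01127 mol.
Base is in excess by 0.01127 - 0.008308 = 0.002959 mol in a total volume of 0.1207 L.
[OH^-] = 0.002959/0.1207 = 0.02451 M, so pOH = 1.61 and pH = 14.00 - 1.61 = 12.39.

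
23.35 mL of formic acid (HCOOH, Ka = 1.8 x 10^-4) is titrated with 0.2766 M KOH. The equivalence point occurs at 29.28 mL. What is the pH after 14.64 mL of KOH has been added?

3.74

14.64 mL is exactly half the equivalence volume (29.28/2), i.e. the half-equivalence point.
There, n(HA) = n(A^-), so pH = pKa = -log(1.8 x 10^-4) = 3.74.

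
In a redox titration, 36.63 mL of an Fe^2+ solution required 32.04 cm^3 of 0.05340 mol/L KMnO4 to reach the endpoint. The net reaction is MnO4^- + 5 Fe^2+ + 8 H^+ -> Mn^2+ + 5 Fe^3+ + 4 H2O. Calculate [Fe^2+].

0.234 M

n(KMnO4) = 0.05340 x 0.03204 = 0.001711 mol.
From the balanced equation, 1 mol KMnO4 reacts with 5 mol Fe^2+, so n(Fe^2+) = 0.001711 x 5/1 = 0.008555 mol.
[Fe^2+] = 0.008555 / 0.03663 L = 0.234 M.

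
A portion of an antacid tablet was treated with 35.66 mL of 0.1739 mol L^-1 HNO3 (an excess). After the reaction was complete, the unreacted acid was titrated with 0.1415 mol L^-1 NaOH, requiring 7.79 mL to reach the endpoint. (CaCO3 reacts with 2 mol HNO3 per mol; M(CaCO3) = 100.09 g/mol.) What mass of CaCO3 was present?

0.255 g

Total n(HNO3) added = 0.1739 x 0.03566 = 0.006201 mol.
n(NaOH) used = 0.1415 x 0.007790 = 0.001102 mol, which equals the excess n(HNO3).
So n(HNO3) consumed by the sample = 0.006201 - 0.001102 = 0.005099 mol.
n(CaCO3) = 0.005099 / 2 = 0.002549 mol.
mass = 0.002549 mol x 100.09 g/mol = 0.255 g.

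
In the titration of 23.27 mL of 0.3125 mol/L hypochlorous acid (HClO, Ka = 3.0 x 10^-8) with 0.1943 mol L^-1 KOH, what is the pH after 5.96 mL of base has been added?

Initial n(HClO) = 0.3125 x 0.02327 = 0.007272 mol.
n(KOH) added = 0.1943 x 0.005960 = 0.001158 mol, converting that many moles of HClO to ClO-.
Remaining n(HClO) = 0.006114 mol; n(ClO-) = 0.001158 mol.
By Henderson-Hasselbalch, pH = pKa + log([A^-]/[HA]) = 7.52 + log(0.001158/0.006114) = 7.52 + (-0.72) = 6.80.

6.80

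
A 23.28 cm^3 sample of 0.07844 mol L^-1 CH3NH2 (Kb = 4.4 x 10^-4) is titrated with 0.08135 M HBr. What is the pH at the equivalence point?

n(CH3NH2) = 0.07844 x 0.02328 = 0.001826 mol; V(HBr) at equivalence = 0.001826/0.08135 = 0.02245 L.
At equivalence the base is fully converted to CH3NH3+; total volume = 0.04573 L, so [CH3NH3+] = 0.001826/0.04573 = 0.03993 M.
Ka(CH3NH3+) = Kw/Kb = 1.0e-14 / 4.4 x 10^-4 = 2.27e-11.
[H^+] = sqrt(Ka x [CH3NH3+]) = sqrt(2.27e-11 x 0.03993) = 9.53e-7 M.
pH = -log(9.53e-7) = 6.02.

6.02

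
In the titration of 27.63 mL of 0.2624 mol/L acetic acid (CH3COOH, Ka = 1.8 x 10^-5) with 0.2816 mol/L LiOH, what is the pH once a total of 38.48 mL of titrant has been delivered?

n(acid) = 0.2624 x 0.02763 = 0.007250 mol; n(LiOH) added = 0.2816 x 0.03848 = 0.01084 mol.
Base is in excess by 0.01084 - 0.007250 = 0.003586 mol in a total volume of 0.06611 L.
[OH^-] = 0.003586/0.06611 = 0.05424 M, so pOH = 1.27 and pH = 14.00 - 1.27 = 12.73.

12.73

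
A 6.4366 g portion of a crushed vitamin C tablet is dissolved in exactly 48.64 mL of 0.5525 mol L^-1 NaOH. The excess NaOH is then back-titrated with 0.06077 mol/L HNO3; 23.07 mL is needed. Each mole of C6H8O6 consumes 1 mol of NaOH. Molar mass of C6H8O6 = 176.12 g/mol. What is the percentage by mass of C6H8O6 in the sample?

Total n(NaOH) added = 0.5525 x 0.04864 = 0.02687 mol.
n(HNO3) used = 0.06077 x 0.02307 = 0.001402 mol, which equals the excess n(NaOH).
So n(NaOH) consumed by the sample = 0.02687 - 0.001402 = 0.02547 mol.
n(C6H8O6) = 0.02547 / 1 = 0.02547 mol.
mass C6H8O6 = 0.02547 x 176.12 = 4.486 g, so %C6H8O6 = 4.486/6.4366 x 100 = 69.7%.

69.7%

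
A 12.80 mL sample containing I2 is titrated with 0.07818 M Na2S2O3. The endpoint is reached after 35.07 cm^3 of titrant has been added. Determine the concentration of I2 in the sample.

n(Na2S2O3) = 0.07818 x 0.03507 = 0.002742 mol.
From the balanced equation, 2 mol Na2S2O3 reacts with 1 mol I2, so n(I2) = 0.002742 x 1/2 = 0.001371 mol.
[I2] = 0.001371 / 0.01280 L = 0.107 M.

0.107 M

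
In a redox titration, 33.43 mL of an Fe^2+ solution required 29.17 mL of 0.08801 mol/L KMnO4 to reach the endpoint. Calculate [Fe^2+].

0.384 M

n(KMnO4) = 0.08801 x 0.02917 = 0.002567 mol.
From the balanced equation, 1 mol KMnO4 reacts with 5 mol Fe^2+, so n(Fe^2+) = 0.002567 x 5/1 = 0.01284 mol.
[Fe^2+] = 0.01284 / 0.03343 L = 0.384 M.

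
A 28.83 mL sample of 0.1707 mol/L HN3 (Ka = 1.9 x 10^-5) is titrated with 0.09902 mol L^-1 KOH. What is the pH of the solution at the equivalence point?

8.76

n(HN3) = 0.1707 x 0.02883 = 0.004921 mol; V(KOH) at equivalence = 0.004921/0.09902 = 0.04970 L.
At equivalence all the acid is converted to N3-; total volume = 0.02883 + 0.04970 = 0.07853 L, so [N3-] = 0.004921/0.07853 = 0.06267 M.
Kb = Kw/Ka = 1.0e-14 / 1.9 x 10^-5 = 5.26e-10.
[OH^-] = sqrt(Kb x [N3-]) = sqrt(5.26e-10 x 0.06267) = 5.74e-6 M.
pOH = 5.24, so pH = 14.00 - 5.24 = 8.76.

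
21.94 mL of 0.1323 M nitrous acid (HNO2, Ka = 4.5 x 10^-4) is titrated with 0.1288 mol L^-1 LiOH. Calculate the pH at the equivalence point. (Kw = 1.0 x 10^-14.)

n(HNO2) = 0.1323 x 0.02194 = 0.002903 mol; V(LiOH) at equivalence = 0.002903/0.1288 = 0.02254 L.
At equivalence all the acid is converted to NO2-; total volume = 0.02194 + 0.02254 = 0.04448 L, so [NO2-] = 0.002903/0.04448 = 0.06526 M.
Kb = Kw/Ka = 1.0e-14 / 4.5 x 10^-4 = 2.22e-11.
[OH^-] = sqrt(Kb x [NO2-]) = sqrt(2.22e-11 x 0.06526) = 1.20e-6 M.
pOH = 5.92, so pH = 14.00 - 5.92 = 8.08.

8.08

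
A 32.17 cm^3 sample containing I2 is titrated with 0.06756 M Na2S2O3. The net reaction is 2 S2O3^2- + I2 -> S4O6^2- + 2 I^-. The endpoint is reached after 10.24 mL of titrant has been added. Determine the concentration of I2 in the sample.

n(Na2S2O3) = 0.06756 x 0.01024 = 0.0006918 mol.
From the balanced equation, 2 mol Na2S2O3 reacts with 1 mol I2, so n(I2) = 0.0006918 x 1/2 = 0.0003459 mol.
[I2] = 0.0003459 / 0.03217 L = 0.0108 M.

0.0108 M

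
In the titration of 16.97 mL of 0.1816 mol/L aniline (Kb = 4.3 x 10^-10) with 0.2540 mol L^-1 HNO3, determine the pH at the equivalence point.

n(C6H5NH2) = 0.1816 x 0.01697 = 0.003082 mol; V(HNO3) at equivalence = 0.003082/0.2540 = 0.01213 L.
At equivalence the base is fully converted to C6H5NH3+; total volume = 0.02910 L, so [C6H5NH3+] = 0.003082/0.02910 = 0.1059 M.
Ka(C6H5NH3+) = Kw/Kb = 1.0e-14 / 4.3 x 10^-10 = 2.33e-5.
[H^+] = sqrt(Ka x [C6H5NH3+]) = sqrt(2.33e-5 x 0.1059) = 0.00157 M.
pH = -log(0.00157) = 2.80.

2.80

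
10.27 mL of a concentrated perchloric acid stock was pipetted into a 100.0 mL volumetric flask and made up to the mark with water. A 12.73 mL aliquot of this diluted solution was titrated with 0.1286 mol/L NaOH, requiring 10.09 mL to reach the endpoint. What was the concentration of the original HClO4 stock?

n(NaOH) = 0.1286 x 0.01009 = 0.001298 mol.
n(HClO4) in the aliquot = 0.001298 mol.
[diluted HClO4] = 0.001298 / 0.01273 = 0.1019 M.
Dilution factor = 100.0/10.27 = 9.737, so [stock] = 0.1019 x 9.737 = 0.993 M.

0.993 M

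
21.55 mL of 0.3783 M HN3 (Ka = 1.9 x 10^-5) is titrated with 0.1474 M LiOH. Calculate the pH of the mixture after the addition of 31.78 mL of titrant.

Initial n(HN3) = 0.3783 x 0.02155 = 0.008152 mol.
n(LiOH) added = 0.1474 x 0.03178 = 0.004684 mol, converting that many moles of HN3 to N3-.
Remaining n(HN3) = 0.003468 mol; n(N3-) = 0.004684 mol.
By Henderson-Hasselbalch, pH = pKa + log([A^-]/[HA]) = 4.72 + log(0.004684/0.003468) = 4.72 + (+0.13) = 4.85.

4.85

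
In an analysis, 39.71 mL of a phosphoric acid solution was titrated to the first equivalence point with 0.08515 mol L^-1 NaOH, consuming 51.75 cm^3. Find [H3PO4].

n(NaOH) = 0.08515 x 0.05175 = 0.004407 mol.
At the first equivalence point, 1 mol OH^- react per mol H3PO4, so n(H3PO4) = 0.004407 / 1 = 0.004407 mol.
[H3PO4] = 0.004407 / 0.03971 L = 0.111 M.

0.111 M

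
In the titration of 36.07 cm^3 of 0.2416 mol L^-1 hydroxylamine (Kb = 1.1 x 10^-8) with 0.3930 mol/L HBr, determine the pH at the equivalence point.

3.43

n(NH2OH) = 0.2416 x 0.03607 = 0.008715 mol; V(HBr) at equivalence = 0.008715/0.3930 = 0.02217 L.
At equivalence the base is fully converted to NH3OH+; total volume = 0.05824 L, so [NH3OH+] = 0.008715/0.05824 = 0.1496 M.
Ka(NH3OH+) = Kw/Kb = 1.0e-14 / 1.1 x 10^-8 = 9.09e-7.
[H^+] = sqrt(Ka x [NH3OH+]) = sqrt(9.09e-7 x 0.1496) = 0.000369 M.
pH = -log(0.000369) = 3.43.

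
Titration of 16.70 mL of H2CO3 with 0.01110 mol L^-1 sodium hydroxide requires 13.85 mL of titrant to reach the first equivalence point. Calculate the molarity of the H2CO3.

n(NaOH) = 0.01110 x 0.01385 = 0.0001537 mol.
At the first equivalence point, 1 mol OH^- react per mol H2CO3, so n(H2CO3) = 0.0001537 / 1 = 0.0001537 mol.
[H2CO3] = 0.0001537 / 0.01670 L = 0.00921 M.

0.00921 M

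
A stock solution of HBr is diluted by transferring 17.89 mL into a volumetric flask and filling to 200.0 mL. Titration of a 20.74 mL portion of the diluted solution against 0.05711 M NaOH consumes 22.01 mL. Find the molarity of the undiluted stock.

0.678 M

n(NaOH) = 0.05711 x 0.02201 = 0.001257 mol.
n(HBr) in the aliquot = 0.001257 mol.
[diluted HBr] = 0.001257 / 0.02074 = 0.06061 M.
Dilution factor = 200.0/17.89 = 11.18, so [stock] = 0.06061 x 11.18 = 0.678 M.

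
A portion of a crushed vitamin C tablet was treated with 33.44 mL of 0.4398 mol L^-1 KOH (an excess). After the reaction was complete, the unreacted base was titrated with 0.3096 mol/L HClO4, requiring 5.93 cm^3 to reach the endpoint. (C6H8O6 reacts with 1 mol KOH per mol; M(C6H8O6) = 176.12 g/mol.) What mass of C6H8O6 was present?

2.27 g

Total n(KOH) added = 0.4398 x 0.03344 = 0.01471 mol.
n(HClO4) used = 0.3096 x 0.005930 = 0.001836 mol, which equals the excess n(KOH).
So n(KOH) consumed by the sample = 0.01471 - 0.001836 = 0.01287 mol.
n(C6H8O6) = 0.01287 / 1 = 0.01287 mol.
mass = 0.01287 mol x 176.12 g/mol = 2.27 g.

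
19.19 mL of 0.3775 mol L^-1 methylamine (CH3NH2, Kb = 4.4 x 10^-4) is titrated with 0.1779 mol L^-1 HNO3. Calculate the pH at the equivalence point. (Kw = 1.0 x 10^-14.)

n(CH3NH2) = 0.3775 x 0.01919 = 0.007244 mol; V(HNO3) at equivalence = 0.007244/0.1779 = 0.04072 L.
At equivalence the base is fully converted to CH3NH3+; total volume = 0.05991 L, so [CH3NH3+] = 0.007244/0.05991 = 0.1209 M.
Ka(CH3NH3+) = Kw/Kb = 1.0e-14 / 4.4 x 10^-4 = 2.27e-11.
[H^+] = sqrt(Ka x [CH3NH3+]) = sqrt(2.27e-11 x 0.1209) = 1.66e-6 M.
pH = -log(1.66e-6) = 5.78.

5.78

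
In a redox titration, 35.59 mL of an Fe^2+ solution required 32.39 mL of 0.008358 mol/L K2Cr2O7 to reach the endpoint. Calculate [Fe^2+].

n(K2Cr2O7) = 0.008358 x 0.03239 = 0.0002707 mol.
From the balanced equation, 1 mol K2Cr2O7 reacts with 6 mol Fe^2+, so n(Fe^2+) = 0.0002707 x 6/1 = 0.001624 mol.
[Fe^2+] = 0.001624 / 0.03559 L = 0.0456 M.

0.0456 M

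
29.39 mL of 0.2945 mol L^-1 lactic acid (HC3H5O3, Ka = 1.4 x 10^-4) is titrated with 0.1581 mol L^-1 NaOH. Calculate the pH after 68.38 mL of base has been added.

12.34

n(acid) = 0.2945 x 0.02939 = 0.008655 mol; n(NaOH) added = 0.1581 x 0.06838 = 0.01081 mol.
Base is in excess by 0.01081 - 0.008655 = 0.002156 mol in a total volume of 0.09777 L.
[OH^-] = 0.002156/0.09777 = 0.02205 M, so pOH = 1.66 and pH = 14.00 - 1.66 = 12.34.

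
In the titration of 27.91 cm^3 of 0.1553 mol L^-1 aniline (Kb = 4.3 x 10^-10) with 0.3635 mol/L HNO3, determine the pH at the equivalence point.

2.80

n(C6H5NH2) = 0.1553 x 0.02791 = 0.004334 mol; V(HNO3) at equivalence = 0.004334/0.3635 = 0.01192 L.
At equivalence the base is fully converted to C6H5NH3+; total volume = 0.03983 L, so [C6H5NH3+] = 0.004334/0.03983 = 0.1088 M.
Ka(C6H5NH3+) = Kw/Kb = 1.0e-14 / 4.3 x 10^-10 = 2.33e-5.
[H^+] = sqrt(Ka x [C6H5NH3+]) = sqrt(2.33e-5 x 0.1088) = 0.00159 M.
pH = -log(0.00159) = 2.80.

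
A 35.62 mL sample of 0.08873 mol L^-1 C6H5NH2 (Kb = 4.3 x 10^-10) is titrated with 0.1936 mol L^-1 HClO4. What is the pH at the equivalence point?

n(C6H5NH2) = 0.08873 x 0.03562 = 0.003161 mol; V(HClO4) at equivalence = 0.003161/0.1936 = 0.01633 L.
At equivalence the base is fully converted to C6H5NH3+; total volume = 0.05195 L, so [C6H5NH3+] = 0.003161/0.05195 = 0.06084 M.
Ka(C6H5NH3+) = Kw/Kb = 1.0e-14 / 4.3 x 10^-10 = 2.33e-5.
[H^+] = sqrt(Ka x [C6H5NH3+]) = sqrt(2.33e-5 x 0.06084) = 0.00119 M.
pH = -log(0.00119) = 2.92.

2.92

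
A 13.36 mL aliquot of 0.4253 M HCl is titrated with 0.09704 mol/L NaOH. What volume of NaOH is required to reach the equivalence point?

n(HCl) = 0.4253 mol/L x 0.01336 L = 0.005682 mol.
At equivalence n(NaOH) = n(HCl) = 0.005682 mol.
V(NaOH) = 0.005682 / 0.09704 = 0.05855 L = 58.6 mL.

58.6 mL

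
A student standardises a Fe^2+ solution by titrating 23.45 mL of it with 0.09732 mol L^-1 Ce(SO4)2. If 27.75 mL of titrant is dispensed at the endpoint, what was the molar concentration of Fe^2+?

0.115 M

n(Ce(SO4)2) = 0.09732 x 0.02775 = 0.002701 mol.
From the balanced equation, 1 mol Ce(SO4)2 reacts with 1 mol Fe^2+, so n(Fe^2+) = 0.002701 x 1/1 = 0.002701 mol.
[Fe^2+] = 0.002701 / 0.02345 L = 0.115 M.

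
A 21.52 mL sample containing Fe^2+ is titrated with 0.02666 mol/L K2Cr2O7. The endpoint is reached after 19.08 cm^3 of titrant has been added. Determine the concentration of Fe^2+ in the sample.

0.142 M

n(K2Cr2O7) = 0.02666 x 0.01908 = 0.0005087 mol.
From the balanced equation, 1 mol K2Cr2O7 reacts with 6 mol Fe^2+, so n(Fe^2+) = 0.0005087 x 6/1 = 0.003052 mol.
[Fe^2+] = 0.003052 / 0.02152 L = 0.142 M.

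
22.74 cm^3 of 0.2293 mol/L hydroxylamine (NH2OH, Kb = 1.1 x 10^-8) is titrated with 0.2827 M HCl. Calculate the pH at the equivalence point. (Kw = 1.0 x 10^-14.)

n(NH2OH) = 0.2293 x 0.02274 = 0.005214 mol; V(HCl) at equivalence = 0.005214/0.2827 = 0.01844 L.
At equivalence the base is fully converted to NH3OH+; total volume = 0.04118 L, so [NH3OH+] = 0.005214/0.04118 = 0.1266 M.
Ka(NH3OH+) = Kw/Kb = 1.0e-14 / 1.1 x 10^-8 = 9.09e-7.
[H^+] = sqrt(Ka x [NH3OH+]) = sqrt(9.09e-7 x 0.1266) = 0.000339 M.
pH = -log(0.000339) = 3.47.

3.47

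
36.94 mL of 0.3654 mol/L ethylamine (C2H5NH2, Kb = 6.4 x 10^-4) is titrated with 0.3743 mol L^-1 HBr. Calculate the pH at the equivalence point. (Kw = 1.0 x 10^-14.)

n(C2H5NH2) = 0.3654 x 0.03694 = 0.01350 mol; V(HBr) at equivalence = 0.01350/0.3743 = 0.03606 L.
At equivalence the base is fully converted to C2H5NH3+; total volume = 0.07300 L, so [C2H5NH3+] = 0.01350/0.07300 = 0.1849 M.
Ka(C2H5NH3+) = Kw/Kb = 1.0e-14 / 6.4 x 10^-4 = 1.56e-11.
[H^+] = sqrt(Ka x [C2H5NH3+]) = sqrt(1.56e-11 x 0.1849) = 1.70e-6 M.
pH = -log(1.70e-6) = 5.77.

5.77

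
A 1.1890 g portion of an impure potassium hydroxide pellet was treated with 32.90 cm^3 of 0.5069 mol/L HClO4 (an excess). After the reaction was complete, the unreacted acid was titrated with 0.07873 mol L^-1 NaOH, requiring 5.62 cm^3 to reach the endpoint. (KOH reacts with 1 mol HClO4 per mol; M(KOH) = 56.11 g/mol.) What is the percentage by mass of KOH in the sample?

76.6%

Total n(HClO4) added = 0.5069 x 0.03290 = 0.01668 mol.
n(NaOH) used = 0.07873 x 0.005620 = 0.0004425 mol, which equals the excess n(HClO4).
So n(HClO4) consumed by the sample = 0.01668 - 0.0004425 = 0.01623 mol.
n(KOH) = 0.01623 / 1 = 0.01623 mol.
mass KOH = 0.01623 x 56.11 = 0.9109 g, so %KOH = 0.9109/1.1890 x 100 = 76.6%.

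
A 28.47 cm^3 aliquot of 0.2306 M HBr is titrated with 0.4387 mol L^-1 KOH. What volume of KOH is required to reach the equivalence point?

15.0 mL

n(HBr) = 0.2306 mol/L x 0.02847 L = 0.006565 mol.
At equivalence n(KOH) = n(HBr) = 0.006565 mol.
V(KOH) = 0.006565 / 0.4387 = 0.01497 L = 15.0 mL.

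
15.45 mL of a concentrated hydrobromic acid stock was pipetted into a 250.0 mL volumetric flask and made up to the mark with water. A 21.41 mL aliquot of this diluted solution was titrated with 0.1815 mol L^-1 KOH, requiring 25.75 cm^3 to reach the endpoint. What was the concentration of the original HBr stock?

n(KOH) = 0.1815 x 0.02575 = 0.004674 mol.
n(HBr) in the aliquot = 0.004674 mol.
[diluted HBr] = 0.004674 / 0.02141 = 0.2183 M.
Dilution factor = 250.0/15.45 = 16.18, so [stock] = 0.2183 x 16.18 = 3.53 M.

3.53 M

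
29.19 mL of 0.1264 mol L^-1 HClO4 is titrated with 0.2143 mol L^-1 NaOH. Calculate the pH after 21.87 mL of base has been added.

12.29

n(acid) = 0.1264 x 0.02919 = 0.003690 mol; n(NaOH) added = 0.2143 x 0.02187 = 0.004687 mol.
Base is in excess by 0.004687 - 0.003690 = 0.0009971 mol in a total volume of 0.05106 L.
[OH^-] = 0.0009971/0.05106 = 0.01953 M, so pOH = 1.71 and pH = 14.00 - 1.71 = 12.29.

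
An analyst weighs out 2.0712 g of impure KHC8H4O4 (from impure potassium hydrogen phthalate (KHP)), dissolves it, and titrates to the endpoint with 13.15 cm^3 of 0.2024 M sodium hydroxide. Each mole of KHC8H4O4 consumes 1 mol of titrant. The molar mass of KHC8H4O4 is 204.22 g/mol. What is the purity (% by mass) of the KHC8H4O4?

n(NaOH) = 0.2024 x 0.01315 = 0.002662 mol.
n(KHC8H4O4) = 0.002662 / 1 = 0.002662 mol.
mass of KHC8H4O4 = 0.002662 x 204.22 = 0.5435 g.
% purity = 0.5435 / 2.0712 x 100 = 26.2%.

26.2%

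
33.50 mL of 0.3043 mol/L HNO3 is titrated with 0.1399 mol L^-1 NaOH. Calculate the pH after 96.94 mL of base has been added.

n(acid) = 0.3043 x 0.03350 = 0.01019 mol; n(NaOH) added = 0.1399 x 0.09694 = 0.01356 mol.
Base is in excess by 0.01356 - 0.01019 = 0.003368 mol in a total volume of 0.1304 L.
[OH^-] = 0.003368/0.1304 = 0.02582 M, so pOH = 1.59 and pH = 14.00 - 1.59 = 12.41.

12.41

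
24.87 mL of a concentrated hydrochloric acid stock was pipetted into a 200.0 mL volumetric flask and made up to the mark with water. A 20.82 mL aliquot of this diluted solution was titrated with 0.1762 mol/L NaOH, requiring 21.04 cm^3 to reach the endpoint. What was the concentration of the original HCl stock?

1.43 M

n(NaOH) = 0.1762 x 0.02104 = 0.003707 mol.
n(HCl) in the aliquot = 0.003707 mol.
[diluted HCl] = 0.003707 / 0.02082 = 0.1781 M.
Dilution factor = 200.0/24.87 = 8.042, so [stock] = 0.1781 x 8.042 = 1.43 M.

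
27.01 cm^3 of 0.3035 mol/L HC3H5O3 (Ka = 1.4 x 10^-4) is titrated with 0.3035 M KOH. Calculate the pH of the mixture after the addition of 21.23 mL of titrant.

4.42

Initial n(HC3H5O3) = 0.3035 x 0.02701 = 0.008198 mol.
n(KOH) added = 0.3035 x 0.02123 = 0.006443 mol, converting that many moles of HC3H5O3 to C3H5O3-.
Remaining n(HC3H5O3) = 0.001754 mol; n(C3H5O3-) = 0.006443 mol.
By Henderson-Hasselbalch, pH = pKa + log([A^-]/[HA]) = 3.85 + log(0.006443/0.001754) = 3.85 + (+0.57) = 4.42.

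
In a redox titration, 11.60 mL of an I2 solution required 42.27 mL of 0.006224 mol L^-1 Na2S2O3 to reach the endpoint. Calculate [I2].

0.0113 M

n(Na2S2O3) = 0.006224 x 0.04227 = 0.0002631 mol.
From the balanced equation, 2 mol Na2S2O3 reacts with 1 mol I2, so n(I2) = 0.0002631 x 1/2 = 0.0001315 mol.
[I2] = 0.0001315 / 0.01160 L = 0.0113 M.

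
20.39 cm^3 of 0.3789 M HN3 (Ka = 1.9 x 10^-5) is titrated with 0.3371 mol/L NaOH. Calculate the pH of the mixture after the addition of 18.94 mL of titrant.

5.40

Initial n(HN3) = 0.3789 x 0.02039 = 0.007726 mol.
n(NaOH) added = 0.3371 x 0.01894 = 0.006385 mol, converting that many moles of HN3 to N3-.
Remaining n(HN3) = 0.001341 mol; n(N3-) = 0.006385 mol.
By Henderson-Hasselbalch, pH = pKa + log([A^-]/[HA]) = 4.72 + log(0.006385/0.001341) = 4.72 + (+0.68) = 5.40.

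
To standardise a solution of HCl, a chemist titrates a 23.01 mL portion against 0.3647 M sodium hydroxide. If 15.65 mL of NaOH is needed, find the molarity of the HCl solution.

0.248 M

n(NaOH) delivered = 0.3647 x 0.01565 = 0.005708 mol.
For a 1:1 reaction, n(HCl) = 0.005708 mol.
[HCl] = 0.005708 mol / 0.02301 L = 0.248 M.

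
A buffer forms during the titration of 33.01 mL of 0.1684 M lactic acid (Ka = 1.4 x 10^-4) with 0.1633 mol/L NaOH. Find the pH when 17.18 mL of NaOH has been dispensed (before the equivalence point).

3.86

Initial n(HC3H5O3) = 0.1684 x 0.03301 = 0.005559 mol.
n(NaOH) added = 0.1633 x 0.01718 = 0.002805 mol, converting that many moles of HC3H5O3 to C3H5O3-.
Remaining n(HC3H5O3) = 0.002753 mol; n(C3H5O3-) = 0.002805 mol.
By Henderson-Hasselbalch, pH = pKa + log([A^-]/[HA]) = 3.85 + log(0.002805/0.002753) = 3.85 + (+0.01) = 3.86.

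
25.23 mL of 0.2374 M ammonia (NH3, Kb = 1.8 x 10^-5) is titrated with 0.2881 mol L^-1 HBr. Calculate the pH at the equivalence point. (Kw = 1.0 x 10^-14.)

5.07

n(NH3) = 0.2374 x 0.02523 = 0.005990 mol; V(HBr) at equivalence = 0.005990/0.2881 = 0.02079 L.
At equivalence the base is fully converted to NH4+; total volume = 0.04602 L, so [NH4+] = 0.005990/0.04602 = 0.1302 M.
Ka(NH4+) = Kw/Kb = 1.0e-14 / 1.8 x 10^-5 = 5.56e-10.
[H^+] = sqrt(Ka x [NH4+]) = sqrt(5.56e-10 x 0.1302) = 8.50e-6 M.
pH = -log(8.50e-6) = 5.07.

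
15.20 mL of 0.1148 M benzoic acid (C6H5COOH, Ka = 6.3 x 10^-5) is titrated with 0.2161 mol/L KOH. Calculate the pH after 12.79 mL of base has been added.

n(acid) = 0.1148 x 0.01520 = 0.001745 mol; n(KOH) added = 0.2161 x 0.01279 = 0.002764 mol.
Base is in excess by 0.002764 - 0.001745 = 0.001019 mol in a total volume of 0.02799 L.
[OH^-] = 0.001019/0.02799 = 0.03640 M, so pOH = 1.44 and pH = 14.00 - 1.44 = 12.56.

12.56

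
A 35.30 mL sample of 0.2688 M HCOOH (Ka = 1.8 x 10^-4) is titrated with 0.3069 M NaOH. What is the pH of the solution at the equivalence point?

8.45

n(HCOOH) = 0.2688 x 0.03530 = 0.009489 mol; V(NaOH) at equivalence = 0.009489/0.3069 = 0.03092 L.
At equivalence all the acid is converted to HCOO-; total volume = 0.03530 + 0.03092 = 0.06622 L, so [HCOO-] = 0.009489/0.06622 = 0.1433 M.
Kb = Kw/Ka = 1.0e-14 / 1.8 x 10^-4 = 5.56e-11.
[OH^-] = sqrt(Kb x [HCOO-]) = sqrt(5.56e-11 x 0.1433) = 2.82e-6 M.
pOH = 5.55, so pH = 14.00 - 5.55 = 8.45.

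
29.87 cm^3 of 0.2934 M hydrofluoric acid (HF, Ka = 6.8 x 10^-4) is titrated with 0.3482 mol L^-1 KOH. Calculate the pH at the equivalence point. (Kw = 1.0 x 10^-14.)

n(HF) = 0.2934 x 0.02987 = 0.008764 mol; V(KOH) at equivalence = 0.008764/0.3482 = 0.02517 L.
At equivalence all the acid is converted to F-; total volume = 0.02987 + 0.02517 = 0.05504 L, so [F-] = 0.008764/0.05504 = 0.1592 M.
Kb = Kw/Ka = 1.0e-14 / 6.8 x 10^-4 = 1.47e-11.
[OH^-] = sqrt(Kb x [F-]) = sqrt(1.47e-11 x 0.1592) = 1.53e-6 M.
pOH = 5.82, so pH = 14.00 - 5.82 = 8.18.

8.18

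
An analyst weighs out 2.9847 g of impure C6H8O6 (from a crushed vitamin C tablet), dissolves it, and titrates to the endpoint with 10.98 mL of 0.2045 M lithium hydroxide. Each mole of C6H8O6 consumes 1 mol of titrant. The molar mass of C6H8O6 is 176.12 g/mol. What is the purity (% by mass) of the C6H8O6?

n(LiOH) = 0.2045 x 0.01098 = 0.002245 mol.
n(C6H8O6) = 0.002245 / 1 = 0.002245 mol.
mass of C6H8O6 = 0.002245 x 176.12 = 0.3955 g.
% purity = 0.3955 / 2.9847 x 100 = 13.2%.

13.2%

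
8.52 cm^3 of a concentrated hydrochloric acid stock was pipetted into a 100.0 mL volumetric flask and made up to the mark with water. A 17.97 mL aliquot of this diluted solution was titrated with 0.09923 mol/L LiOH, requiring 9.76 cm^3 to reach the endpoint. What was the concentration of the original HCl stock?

0.633 M

n(LiOH) = 0.09923 x 0.009760 = 0.0009685 mol.
n(HCl) in the aliquot = 0.0009685 mol.
[diluted HCl] = 0.0009685 / 0.01797 = 0.05389 M.
Dilution factor = 100.0/8.520 = 11.74, so [stock] = 0.05389 x 11.74 = 0.633 M.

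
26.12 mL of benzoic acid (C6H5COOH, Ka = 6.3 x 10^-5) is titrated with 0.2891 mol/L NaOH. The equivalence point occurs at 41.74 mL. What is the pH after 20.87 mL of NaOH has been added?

20.87 mL is exactly half the equivalence volume (41.74/2), i.e. the half-equivalence point.
There, n(HA) = n(A^-), so pH = pKa = -log(6.3 x 10^-5) = 4.20.

4.20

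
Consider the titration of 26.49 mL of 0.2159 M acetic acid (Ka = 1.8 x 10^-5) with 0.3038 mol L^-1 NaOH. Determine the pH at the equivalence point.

n(CH3COOH) = 0.2159 x 0.02649 = 0.005719 mol; V(NaOH) at equivalence = 0.005719/0.3038 = 0.01883 L.
At equivalence all the acid is converted to CH3COO-; total volume = 0.02649 + 0.01883 = 0.04532 L, so [CH3COO-] = 0.005719/0.04532 = 0.1262 M.
Kb = Kw/Ka = 1.0e-14 / 1.8 x 10^-5 = 5.56e-10.
[OH^-] = sqrt(Kb x [CH3COO-]) = sqrt(5.56e-10 x 0.1262) = 8.37e-6 M.
pOH = 5.08, so pH = 14.00 - 5.08 = 8.92.

8.92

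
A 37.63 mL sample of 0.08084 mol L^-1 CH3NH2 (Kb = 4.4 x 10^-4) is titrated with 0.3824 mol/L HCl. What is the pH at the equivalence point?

5.91

n(CH3NH2) = 0.08084 x 0.03763 = 0.003042 mol; V(HCl) at equivalence = 0.003042/0.3824 = 0.007955 L.
At equivalence the base is fully converted to CH3NH3+; total volume = 0.04559 L, so [CH3NH3+] = 0.003042/0.04559 = 0.06673 M.
Ka(CH3NH3+) = Kw/Kb = 1.0e-14 / 4.4 x 10^-4 = 2.27e-11.
[H^+] = sqrt(Ka x [CH3NH3+]) = sqrt(2.27e-11 x 0.06673) = 1.23e-6 M.
pH = -log(1.23e-6) = 5.91.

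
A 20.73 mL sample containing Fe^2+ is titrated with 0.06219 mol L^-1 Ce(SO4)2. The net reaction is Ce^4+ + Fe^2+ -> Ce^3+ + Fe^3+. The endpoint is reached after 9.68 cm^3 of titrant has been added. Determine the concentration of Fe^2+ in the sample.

n(Ce(SO4)2) = 0.06219 x 0.009680 = 0.0006020 mol.
From the balanced equation, 1 mol Ce(SO4)2 reacts with 1 mol Fe^2+, so n(Fe^2+) = 0.0006020 x 1/1 = 0.0006020 mol.
[Fe^2+] = 0.0006020 / 0.02073 L = 0.0290 M.

0.0290 M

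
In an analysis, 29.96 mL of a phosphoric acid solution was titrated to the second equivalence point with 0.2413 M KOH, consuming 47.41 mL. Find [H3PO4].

n(KOH) = 0.2413 x 0.04741 = 0.01144 mol.
At the second equivalence point, 2 mol OH^- react per mol H3PO4, so n(H3PO4) = 0.01144 / 2 = 0.005720 mol.
[H3PO4] = 0.005720 / 0.02996 L = 0.191 M.

0.191 M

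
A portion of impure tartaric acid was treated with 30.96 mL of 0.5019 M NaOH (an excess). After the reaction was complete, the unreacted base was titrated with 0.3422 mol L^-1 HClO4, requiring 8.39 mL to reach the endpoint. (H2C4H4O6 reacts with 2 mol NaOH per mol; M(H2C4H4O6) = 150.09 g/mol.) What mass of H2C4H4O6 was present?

0.951 g

Total n(NaOH) added = 0.5019 x 0.03096 = 0.01554 mol.
n(HClO4) used = 0.3422 x 0.008390 = 0.002871 mol, which equals the excess n(NaOH).
So n(NaOH) consumed by the sample = 0.01554 - 0.002871 = 0.01267 mol.
n(H2C4H4O6) = 0.01267 / 2 = 0.006334 mol.
mass = 0.006334 mol x 150.09 g/mol = 0.951 g.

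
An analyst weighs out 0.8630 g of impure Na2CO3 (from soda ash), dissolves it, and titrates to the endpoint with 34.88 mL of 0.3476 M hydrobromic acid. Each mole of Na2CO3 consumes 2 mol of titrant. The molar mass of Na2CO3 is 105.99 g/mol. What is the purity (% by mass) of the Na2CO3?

74.5%

n(HBr) = 0.3476 x 0.03488 = 0.01212 mol.
n(Na2CO3) = 0.01212 / 2 = 0.006062 mol.
mass of Na2CO3 = 0.006062 x 105.99 = 0.6425 g.
% purity = 0.6425 / 0.8630 x 100 = 74.5%.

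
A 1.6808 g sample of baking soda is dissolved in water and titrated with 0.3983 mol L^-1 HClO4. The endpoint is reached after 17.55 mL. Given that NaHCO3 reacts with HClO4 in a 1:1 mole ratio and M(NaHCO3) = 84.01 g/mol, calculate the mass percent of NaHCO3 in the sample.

34.9%

n(HClO4) = 0.3983 x 0.01755 = 0.006990 mol.
n(NaHCO3) = 0.006990 / 1 = 0.006990 mol.
mass of NaHCO3 = 0.006990 x 84.01 = 0.5872 g.
% purity = 0.5872 / 1.6808 x 100 = 34.9%.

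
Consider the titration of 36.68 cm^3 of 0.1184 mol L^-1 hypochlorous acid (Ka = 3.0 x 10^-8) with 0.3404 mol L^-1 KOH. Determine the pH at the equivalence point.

10.23

n(HClO) = 0.1184 x 0.03668 = 0.004343 mol; V(KOH) at equivalence = 0.004343/0.3404 = 0.01276 L.
At equivalence all the acid is converted to ClO-; total volume = 0.03668 + 0.01276 = 0.04944 L, so [ClO-] = 0.004343/0.04944 = 0.08785 M.
Kb = Kw/Ka = 1.0e-14 / 3.0 x 10^-8 = 3.33e-7.
[OH^-] = sqrt(Kb x [ClO-]) = sqrt(3.33e-7 x 0.08785) = 0.000171 M.
pOH = 3.77, so pH = 14.00 - 3.77 = 10.23.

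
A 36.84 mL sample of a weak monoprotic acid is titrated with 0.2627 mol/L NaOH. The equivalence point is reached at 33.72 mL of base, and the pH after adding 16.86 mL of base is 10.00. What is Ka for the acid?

16.86 mL is half of the equivalence volume, so this is the half-equivalence point where [HA] = [A^-].
At half-equivalence pH = pKa, so pKa = 10.00.
Ka = 10^(-10.00) = 1.0 x 10^-10.

1.0 x 10^-10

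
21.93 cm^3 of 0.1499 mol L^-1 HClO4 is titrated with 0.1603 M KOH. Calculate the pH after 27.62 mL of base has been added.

12.36

n(acid) = 0.1499 x 0.02193 = 0.003287 mol; n(KOH) added = 0.1603 x 0.02762 = 0.004427 mol.
Base is in excess by 0.004427 - 0.003287 = 0.001140 mol in a total volume of 0.04955 L.
[OH^-] = 0.001140/0.04955 = 0.02301 M, so pOH = 1.64 and pH = 14.00 - 1.64 = 12.36.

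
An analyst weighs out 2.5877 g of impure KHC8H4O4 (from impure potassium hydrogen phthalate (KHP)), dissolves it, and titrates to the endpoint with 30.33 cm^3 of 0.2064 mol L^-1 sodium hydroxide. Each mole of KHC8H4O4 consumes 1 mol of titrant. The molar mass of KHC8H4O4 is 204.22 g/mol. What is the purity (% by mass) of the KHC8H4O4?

49.4%

n(NaOH) = 0.2064 x 0.03033 = 0.006260 mol.
n(KHC8H4O4) = 0.006260 / 1 = 0.006260 mol.
mass of KHC8H4O4 = 0.006260 x 204.22 = 1.278 g.
% purity = 1.278 / 2.5877 x 100 = 49.4%.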